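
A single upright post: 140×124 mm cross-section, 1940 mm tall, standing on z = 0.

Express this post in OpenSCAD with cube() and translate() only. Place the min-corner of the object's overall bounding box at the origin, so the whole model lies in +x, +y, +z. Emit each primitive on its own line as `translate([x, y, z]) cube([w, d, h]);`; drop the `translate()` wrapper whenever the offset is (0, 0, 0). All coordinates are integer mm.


cube([140, 124, 1940]);


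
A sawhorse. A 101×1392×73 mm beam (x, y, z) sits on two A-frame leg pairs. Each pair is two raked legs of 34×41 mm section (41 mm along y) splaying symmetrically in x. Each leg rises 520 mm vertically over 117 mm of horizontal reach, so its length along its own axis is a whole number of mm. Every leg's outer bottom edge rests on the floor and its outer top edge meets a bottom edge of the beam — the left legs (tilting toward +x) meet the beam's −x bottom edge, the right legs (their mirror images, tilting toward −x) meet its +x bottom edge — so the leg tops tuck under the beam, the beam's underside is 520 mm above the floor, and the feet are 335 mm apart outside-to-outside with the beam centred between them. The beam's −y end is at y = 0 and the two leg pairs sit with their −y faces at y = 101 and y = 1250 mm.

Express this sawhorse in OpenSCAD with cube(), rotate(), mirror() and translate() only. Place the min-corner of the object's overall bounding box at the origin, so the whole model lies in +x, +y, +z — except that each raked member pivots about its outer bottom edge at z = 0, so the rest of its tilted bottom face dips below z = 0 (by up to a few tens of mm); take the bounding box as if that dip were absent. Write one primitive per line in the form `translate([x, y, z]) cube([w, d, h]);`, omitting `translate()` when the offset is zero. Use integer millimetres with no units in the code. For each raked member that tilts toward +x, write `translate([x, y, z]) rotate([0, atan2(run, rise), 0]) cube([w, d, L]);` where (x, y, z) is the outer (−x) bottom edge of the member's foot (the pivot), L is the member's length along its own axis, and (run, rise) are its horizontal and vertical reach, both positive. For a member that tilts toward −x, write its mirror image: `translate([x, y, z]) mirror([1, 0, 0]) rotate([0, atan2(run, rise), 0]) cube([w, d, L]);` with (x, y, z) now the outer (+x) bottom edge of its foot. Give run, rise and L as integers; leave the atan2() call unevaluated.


translate([117, 0, 520]) cube([101, 1392, 73]);
translate([0, 101, 0]) rotate([0, atan2(117, 520), 0]) cube([34, 41, 533]);
translate([335, 101, 0]) mirror([1, 0, 0]) rotate([0, atan2(117, 520), 0]) cube([34, 41, 533]);
translate([0, 1250, 0]) rotate([0, atan2(117, 520), 0]) cube([34, 41, 533]);
translate([335, 1250, 0]) mirror([1, 0, 0]) rotate([0, atan2(117, 520), 0]) cube([34, 41, 533]);


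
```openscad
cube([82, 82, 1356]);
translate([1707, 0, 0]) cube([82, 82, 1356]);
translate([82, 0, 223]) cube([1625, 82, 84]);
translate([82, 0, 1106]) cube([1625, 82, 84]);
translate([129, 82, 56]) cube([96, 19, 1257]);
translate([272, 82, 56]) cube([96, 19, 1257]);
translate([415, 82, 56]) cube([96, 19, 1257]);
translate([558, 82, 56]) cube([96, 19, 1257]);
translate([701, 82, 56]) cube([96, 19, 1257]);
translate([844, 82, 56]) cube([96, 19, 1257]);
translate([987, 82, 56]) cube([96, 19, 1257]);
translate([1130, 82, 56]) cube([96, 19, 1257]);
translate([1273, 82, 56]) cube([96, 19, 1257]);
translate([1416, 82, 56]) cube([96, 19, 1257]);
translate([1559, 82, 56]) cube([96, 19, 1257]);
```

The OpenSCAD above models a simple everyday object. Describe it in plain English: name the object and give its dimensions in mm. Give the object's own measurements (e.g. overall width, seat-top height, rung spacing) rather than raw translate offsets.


A fence section. Two 82×82 mm posts, 1356 mm tall, stand on the floor with a clear span of 1625 mm between their inner faces. Two horizontal rails of 82×84 mm section span the gap between the posts with their undersides at z = 223 mm and z = 1106 mm, flush with the posts' −y face. 11 pickets, each 96 mm wide, 19 mm thick and 1257 mm tall, are fixed to the +y face of the rails with their bottoms at z = 56 mm, spaced across the span with a 47 mm gap after the −x post and between neighbouring pickets, with 52 mm left before the +x post.


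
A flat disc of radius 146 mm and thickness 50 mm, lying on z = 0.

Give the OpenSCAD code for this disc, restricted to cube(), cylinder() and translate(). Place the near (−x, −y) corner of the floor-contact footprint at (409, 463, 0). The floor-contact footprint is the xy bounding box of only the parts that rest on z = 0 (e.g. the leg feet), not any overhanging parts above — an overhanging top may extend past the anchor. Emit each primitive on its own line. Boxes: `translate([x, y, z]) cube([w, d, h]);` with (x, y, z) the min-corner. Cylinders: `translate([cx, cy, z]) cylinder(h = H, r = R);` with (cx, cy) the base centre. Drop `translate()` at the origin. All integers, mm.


translate([555, 609, 0]) cylinder(h = 50, r = 146);


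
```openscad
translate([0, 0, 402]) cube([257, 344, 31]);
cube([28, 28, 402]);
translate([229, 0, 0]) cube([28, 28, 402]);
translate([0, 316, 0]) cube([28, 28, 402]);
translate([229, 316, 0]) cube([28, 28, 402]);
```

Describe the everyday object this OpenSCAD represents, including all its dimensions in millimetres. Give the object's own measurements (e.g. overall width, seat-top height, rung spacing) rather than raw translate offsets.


A simple wooden stool: a rectangular seat 257 mm (x) by 344 mm (y), 31 mm thick, top face at z = 433 mm, on four square legs, each 28×28 mm in cross-section. The legs rest on z = 0, each flush with a corner of the seat.


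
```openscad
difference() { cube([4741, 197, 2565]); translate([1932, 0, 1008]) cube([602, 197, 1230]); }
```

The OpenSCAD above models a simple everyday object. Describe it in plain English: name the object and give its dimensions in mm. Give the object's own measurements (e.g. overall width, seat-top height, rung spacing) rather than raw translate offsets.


A wall 4741 mm long (x), 197 mm thick (y), 2565 mm tall, with a rectangular window opening cut through it. The opening is 602 mm wide and 1230 mm tall; its sill is at z = 1008 mm and its near (−x) edge is 1932 mm from the wall's −x end. The opening passes through the full wall thickness.


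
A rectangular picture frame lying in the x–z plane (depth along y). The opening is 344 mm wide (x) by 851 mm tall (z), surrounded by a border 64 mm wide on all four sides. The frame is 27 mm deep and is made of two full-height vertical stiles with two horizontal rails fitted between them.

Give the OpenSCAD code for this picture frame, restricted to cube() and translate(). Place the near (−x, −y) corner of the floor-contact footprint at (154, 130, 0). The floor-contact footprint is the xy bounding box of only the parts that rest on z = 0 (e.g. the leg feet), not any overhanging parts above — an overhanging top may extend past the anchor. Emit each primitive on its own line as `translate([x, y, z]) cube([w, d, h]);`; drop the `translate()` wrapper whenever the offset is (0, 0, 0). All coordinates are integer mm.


translate([154, 130, 0]) cube([64, 27, 979]);
translate([562, 130, 0]) cube([64, 27, 979]);
translate([218, 130, 0]) cube([344, 27, 64]);
translate([218, 130, 915]) cube([344, 27, 64]);


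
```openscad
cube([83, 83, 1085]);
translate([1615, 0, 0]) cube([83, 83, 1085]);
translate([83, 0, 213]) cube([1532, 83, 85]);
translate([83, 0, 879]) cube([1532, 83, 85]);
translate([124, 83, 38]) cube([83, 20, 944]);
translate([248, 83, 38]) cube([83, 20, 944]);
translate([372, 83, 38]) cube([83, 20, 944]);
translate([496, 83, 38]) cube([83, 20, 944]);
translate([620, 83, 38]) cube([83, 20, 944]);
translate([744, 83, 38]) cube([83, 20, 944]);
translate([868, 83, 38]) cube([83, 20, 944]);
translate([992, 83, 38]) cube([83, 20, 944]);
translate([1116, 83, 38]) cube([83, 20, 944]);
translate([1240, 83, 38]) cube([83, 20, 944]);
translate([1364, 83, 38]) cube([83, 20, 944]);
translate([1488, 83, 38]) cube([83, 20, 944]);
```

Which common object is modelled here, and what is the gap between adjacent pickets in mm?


A fence section. The picket gap is 41 mm.

Two posts, two rails, 12 pickets — a fence section. Span 1532 mm holds 12 pickets of 83 mm with 13 equal gaps: ⌊(1532 − 12·83) / 13⌋ = 41 mm.


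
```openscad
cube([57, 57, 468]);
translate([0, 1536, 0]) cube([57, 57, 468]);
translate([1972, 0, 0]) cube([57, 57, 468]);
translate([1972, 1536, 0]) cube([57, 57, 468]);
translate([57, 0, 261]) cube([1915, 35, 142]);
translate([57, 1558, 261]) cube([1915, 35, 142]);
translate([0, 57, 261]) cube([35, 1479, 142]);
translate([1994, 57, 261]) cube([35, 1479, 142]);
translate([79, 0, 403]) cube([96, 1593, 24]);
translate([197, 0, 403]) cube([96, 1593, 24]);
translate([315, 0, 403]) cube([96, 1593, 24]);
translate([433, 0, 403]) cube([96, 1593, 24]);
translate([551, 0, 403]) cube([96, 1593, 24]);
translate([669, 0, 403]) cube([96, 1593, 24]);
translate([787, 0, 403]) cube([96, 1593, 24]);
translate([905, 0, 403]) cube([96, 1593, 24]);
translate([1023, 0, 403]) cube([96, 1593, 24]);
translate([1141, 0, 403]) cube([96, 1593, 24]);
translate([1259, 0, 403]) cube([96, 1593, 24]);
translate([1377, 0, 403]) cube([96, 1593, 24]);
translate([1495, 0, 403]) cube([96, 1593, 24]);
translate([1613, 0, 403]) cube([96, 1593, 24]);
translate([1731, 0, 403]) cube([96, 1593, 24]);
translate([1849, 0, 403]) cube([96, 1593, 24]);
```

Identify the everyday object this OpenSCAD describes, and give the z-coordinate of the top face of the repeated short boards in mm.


A bed frame. The slat-top height is 427 mm.

Four posts, four rails, and a row of slats — a bed frame. Slats sit on the rails at z = 261 + 142 = 403; with slat thickness 24, the top is 427 mm.


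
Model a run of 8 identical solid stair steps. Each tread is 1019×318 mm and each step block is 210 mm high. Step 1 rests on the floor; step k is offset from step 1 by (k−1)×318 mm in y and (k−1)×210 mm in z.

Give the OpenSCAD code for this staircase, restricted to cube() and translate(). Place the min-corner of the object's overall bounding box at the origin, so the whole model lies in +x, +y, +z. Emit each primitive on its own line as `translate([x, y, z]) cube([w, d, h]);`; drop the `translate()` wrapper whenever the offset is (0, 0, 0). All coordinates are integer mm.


cube([1019, 318, 210]);
translate([0, 318, 210]) cube([1019, 318, 210]);
translate([0, 636, 420]) cube([1019, 318, 210]);
translate([0, 954, 630]) cube([1019, 318, 210]);
translate([0, 1272, 840]) cube([1019, 318, 210]);
translate([0, 1590, 1050]) cube([1019, 318, 210]);
translate([0, 1908, 1260]) cube([1019, 318, 210]);
translate([0, 2226, 1470]) cube([1019, 318, 210]);


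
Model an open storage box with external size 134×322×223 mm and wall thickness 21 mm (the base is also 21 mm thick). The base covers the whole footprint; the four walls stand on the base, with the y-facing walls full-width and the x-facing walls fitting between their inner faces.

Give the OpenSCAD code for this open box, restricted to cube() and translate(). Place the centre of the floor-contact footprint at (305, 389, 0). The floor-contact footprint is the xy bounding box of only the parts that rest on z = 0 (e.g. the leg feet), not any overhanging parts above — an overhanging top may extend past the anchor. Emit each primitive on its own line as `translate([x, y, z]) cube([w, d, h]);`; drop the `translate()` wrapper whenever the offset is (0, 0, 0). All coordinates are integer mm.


translate([238, 228, 0]) cube([134, 322, 21]);
translate([238, 228, 21]) cube([134, 21, 202]);
translate([238, 529, 21]) cube([134, 21, 202]);
translate([238, 249, 21]) cube([21, 280, 202]);
translate([351, 249, 21]) cube([21, 280, 202]);


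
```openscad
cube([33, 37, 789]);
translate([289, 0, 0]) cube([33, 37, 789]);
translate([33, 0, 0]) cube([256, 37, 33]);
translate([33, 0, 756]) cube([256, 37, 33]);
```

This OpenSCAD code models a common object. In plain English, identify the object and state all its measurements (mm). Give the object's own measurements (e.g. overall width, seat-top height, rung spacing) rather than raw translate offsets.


A rectangular picture frame lying in the x–z plane (depth along y). The opening is 256 mm wide (x) by 723 mm tall (z), surrounded by a border 33 mm wide on all four sides. The frame is 37 mm deep and is made of two full-height vertical stiles with two horizontal rails fitted between them.


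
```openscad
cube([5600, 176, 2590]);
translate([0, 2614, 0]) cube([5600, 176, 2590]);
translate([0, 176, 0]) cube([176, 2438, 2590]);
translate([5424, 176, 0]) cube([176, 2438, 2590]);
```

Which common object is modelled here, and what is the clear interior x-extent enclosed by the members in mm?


A house (or room) frame. The interior width is 5248 mm.

Four 2590 mm walls enclosing a rectangle with no floor or roof — a room or house frame. Outside width is 5600 mm and wall thickness is 176 mm, so the interior width is 5600 − 2 × 176 = 5248 mm.


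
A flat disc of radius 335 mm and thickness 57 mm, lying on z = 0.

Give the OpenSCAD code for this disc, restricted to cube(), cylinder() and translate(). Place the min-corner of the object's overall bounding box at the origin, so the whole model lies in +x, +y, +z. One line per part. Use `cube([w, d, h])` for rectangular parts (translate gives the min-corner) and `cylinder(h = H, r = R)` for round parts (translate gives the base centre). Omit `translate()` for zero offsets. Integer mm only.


translate([335, 335, 0]) cylinder(h = 57, r = 335);


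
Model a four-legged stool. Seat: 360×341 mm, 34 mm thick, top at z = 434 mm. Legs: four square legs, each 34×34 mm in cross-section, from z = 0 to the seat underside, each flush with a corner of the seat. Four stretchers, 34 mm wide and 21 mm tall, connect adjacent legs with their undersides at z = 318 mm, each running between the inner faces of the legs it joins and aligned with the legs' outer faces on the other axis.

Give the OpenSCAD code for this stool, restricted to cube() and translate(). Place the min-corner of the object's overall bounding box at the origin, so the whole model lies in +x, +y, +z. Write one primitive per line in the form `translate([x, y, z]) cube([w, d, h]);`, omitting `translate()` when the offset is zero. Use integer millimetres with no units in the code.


translate([0, 0, 400]) cube([360, 341, 34]);
cube([34, 34, 400]);
translate([326, 0, 0]) cube([34, 34, 400]);
translate([0, 307, 0]) cube([34, 34, 400]);
translate([326, 307, 0]) cube([34, 34, 400]);
translate([34, 0, 318]) cube([292, 34, 21]);
translate([34, 307, 318]) cube([292, 34, 21]);
translate([0, 34, 318]) cube([34, 273, 21]);
translate([326, 34, 318]) cube([34, 273, 21]);


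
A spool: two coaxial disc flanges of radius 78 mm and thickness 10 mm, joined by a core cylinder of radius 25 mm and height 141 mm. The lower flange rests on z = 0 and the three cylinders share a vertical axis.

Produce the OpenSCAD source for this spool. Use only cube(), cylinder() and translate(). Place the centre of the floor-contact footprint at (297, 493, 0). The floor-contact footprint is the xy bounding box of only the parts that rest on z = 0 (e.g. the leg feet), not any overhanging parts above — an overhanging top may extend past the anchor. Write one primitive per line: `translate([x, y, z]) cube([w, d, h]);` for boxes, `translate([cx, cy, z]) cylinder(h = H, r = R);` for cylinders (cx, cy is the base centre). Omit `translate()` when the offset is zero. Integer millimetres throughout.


translate([297, 493, 0]) cylinder(h = 10, r = 78);
translate([297, 493, 10]) cylinder(h = 141, r = 25);
translate([297, 493, 151]) cylinder(h = 10, r = 78);


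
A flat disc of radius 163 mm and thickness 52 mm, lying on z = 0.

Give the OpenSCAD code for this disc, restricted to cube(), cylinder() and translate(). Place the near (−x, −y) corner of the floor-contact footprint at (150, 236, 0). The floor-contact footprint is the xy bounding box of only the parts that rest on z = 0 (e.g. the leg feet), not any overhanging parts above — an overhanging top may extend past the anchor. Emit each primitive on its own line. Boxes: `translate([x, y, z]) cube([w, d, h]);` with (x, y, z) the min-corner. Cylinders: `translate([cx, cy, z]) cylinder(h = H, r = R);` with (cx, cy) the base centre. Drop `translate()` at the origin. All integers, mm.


translate([313, 399, 0]) cylinder(h = 52, r = 163);


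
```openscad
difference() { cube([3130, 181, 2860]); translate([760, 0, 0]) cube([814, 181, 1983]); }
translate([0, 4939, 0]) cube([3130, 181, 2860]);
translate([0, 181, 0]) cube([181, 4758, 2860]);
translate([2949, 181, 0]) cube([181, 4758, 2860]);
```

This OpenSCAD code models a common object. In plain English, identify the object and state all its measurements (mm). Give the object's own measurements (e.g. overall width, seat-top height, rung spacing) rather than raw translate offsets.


A single room: four walls, each 2860 mm tall and 181 mm thick, enclosing an outside footprint 3130×5120 mm (x × y), no floor or roof. The front and back walls (−y and +y sides) run the full x-width; the side walls fit between their inner faces. A door opening 814 mm wide and 1983 mm tall is cut through the front wall from the floor up, its −x edge 760 mm from the wall's −x end.


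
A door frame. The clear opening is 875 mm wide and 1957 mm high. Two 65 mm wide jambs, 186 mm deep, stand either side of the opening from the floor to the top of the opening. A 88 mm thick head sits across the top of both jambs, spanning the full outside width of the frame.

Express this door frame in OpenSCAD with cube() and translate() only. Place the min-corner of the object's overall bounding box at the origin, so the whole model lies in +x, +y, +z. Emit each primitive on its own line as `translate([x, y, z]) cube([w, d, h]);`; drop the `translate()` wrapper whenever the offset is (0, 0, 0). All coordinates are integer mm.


cube([65, 186, 1957]);
translate([940, 0, 0]) cube([65, 186, 1957]);
translate([0, 0, 1957]) cube([1005, 186, 88]);


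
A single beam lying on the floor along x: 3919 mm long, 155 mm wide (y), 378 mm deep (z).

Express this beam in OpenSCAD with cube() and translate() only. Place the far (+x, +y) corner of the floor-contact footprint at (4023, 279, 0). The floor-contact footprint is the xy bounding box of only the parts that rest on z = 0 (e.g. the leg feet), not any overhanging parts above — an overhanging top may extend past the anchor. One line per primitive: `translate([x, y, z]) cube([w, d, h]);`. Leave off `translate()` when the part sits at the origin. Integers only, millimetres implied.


translate([104, 124, 0]) cube([3919, 155, 378]);


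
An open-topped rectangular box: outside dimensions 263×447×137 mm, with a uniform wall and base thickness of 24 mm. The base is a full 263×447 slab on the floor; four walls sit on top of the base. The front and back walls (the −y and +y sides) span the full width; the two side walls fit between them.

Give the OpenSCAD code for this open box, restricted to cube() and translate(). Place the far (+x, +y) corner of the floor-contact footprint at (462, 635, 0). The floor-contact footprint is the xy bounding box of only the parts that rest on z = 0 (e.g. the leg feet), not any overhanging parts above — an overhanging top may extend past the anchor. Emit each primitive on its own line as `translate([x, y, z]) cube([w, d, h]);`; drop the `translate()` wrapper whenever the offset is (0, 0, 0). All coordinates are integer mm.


translate([199, 188, 0]) cube([263, 447, 24]);
translate([199, 188, 24]) cube([263, 24, 113]);
translate([199, 611, 24]) cube([263, 24, 113]);
translate([199, 212, 24]) cube([24, 399, 113]);
translate([438, 212, 24]) cube([24, 399, 113]);


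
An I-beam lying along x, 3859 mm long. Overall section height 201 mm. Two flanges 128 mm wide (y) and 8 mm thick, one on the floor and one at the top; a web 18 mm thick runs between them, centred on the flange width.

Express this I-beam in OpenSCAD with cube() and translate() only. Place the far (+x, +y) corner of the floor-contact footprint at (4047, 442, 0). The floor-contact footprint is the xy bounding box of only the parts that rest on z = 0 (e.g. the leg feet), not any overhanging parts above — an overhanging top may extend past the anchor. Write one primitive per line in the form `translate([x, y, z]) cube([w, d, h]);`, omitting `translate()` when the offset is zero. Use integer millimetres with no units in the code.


translate([188, 314, 0]) cube([3859, 128, 8]);
translate([188, 369, 8]) cube([3859, 18, 185]);
translate([188, 314, 193]) cube([3859, 128, 8]);


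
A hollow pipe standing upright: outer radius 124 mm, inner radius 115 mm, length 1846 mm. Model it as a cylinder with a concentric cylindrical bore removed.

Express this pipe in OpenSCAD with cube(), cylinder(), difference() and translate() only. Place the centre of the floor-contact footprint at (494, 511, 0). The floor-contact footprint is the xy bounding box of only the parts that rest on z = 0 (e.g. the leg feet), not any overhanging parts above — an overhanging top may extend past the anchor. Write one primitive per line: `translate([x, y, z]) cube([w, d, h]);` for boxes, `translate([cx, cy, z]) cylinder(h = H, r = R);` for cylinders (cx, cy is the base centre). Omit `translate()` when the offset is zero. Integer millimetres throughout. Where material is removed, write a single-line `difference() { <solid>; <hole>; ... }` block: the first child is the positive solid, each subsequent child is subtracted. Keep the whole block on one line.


difference() { translate([494, 511, 0]) cylinder(h = 1846, r = 124); translate([494, 511, 0]) cylinder(h = 1846, r = 115); }


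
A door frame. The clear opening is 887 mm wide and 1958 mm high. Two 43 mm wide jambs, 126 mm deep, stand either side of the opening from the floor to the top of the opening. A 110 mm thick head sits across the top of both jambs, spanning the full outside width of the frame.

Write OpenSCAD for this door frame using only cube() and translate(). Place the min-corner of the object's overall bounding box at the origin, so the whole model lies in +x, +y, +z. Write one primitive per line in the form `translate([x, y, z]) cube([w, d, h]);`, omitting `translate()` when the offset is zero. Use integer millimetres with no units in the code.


cube([43, 126, 1958]);
translate([930, 0, 0]) cube([43, 126, 1958]);
translate([0, 0, 1958]) cube([973, 126, 110]);


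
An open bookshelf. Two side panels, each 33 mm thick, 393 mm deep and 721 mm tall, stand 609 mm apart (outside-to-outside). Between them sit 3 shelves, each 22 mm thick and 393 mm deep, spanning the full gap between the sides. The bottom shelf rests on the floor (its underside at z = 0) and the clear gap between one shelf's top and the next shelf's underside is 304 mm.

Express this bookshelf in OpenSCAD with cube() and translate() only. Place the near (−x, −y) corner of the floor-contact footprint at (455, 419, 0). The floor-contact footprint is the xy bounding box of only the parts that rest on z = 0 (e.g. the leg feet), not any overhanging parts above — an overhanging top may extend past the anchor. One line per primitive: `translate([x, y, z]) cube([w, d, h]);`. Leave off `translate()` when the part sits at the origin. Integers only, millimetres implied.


translate([455, 419, 0]) cube([33, 393, 721]);
translate([1031, 419, 0]) cube([33, 393, 721]);
translate([488, 419, 0]) cube([543, 393, 22]);
translate([488, 419, 326]) cube([543, 393, 22]);
translate([488, 419, 652]) cube([543, 393, 22]);


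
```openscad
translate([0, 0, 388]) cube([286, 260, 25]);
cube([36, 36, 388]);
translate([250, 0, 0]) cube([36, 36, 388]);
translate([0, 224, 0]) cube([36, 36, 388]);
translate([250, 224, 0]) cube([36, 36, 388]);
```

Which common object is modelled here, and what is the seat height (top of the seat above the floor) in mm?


A stool. The seat height is 413 mm.

A 286×260×25 slab at z = 388 on four corner posts — a stool. The seat top is 388 + 25 = 413 mm.


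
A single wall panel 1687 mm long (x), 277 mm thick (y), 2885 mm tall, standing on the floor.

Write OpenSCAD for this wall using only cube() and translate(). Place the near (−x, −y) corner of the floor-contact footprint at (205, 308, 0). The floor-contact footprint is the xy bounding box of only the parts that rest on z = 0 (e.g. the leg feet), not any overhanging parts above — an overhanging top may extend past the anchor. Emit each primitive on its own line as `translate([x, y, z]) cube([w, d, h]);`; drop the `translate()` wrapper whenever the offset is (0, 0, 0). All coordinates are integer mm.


translate([205, 308, 0]) cube([1687, 277, 2885]);


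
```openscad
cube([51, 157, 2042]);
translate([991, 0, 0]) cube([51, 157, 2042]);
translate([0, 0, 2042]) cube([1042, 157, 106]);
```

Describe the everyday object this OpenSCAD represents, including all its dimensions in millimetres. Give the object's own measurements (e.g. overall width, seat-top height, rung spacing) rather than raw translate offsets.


A door frame. The clear opening is 940 mm wide and 2042 mm high. Two 51 mm wide jambs, 157 mm deep, stand either side of the opening from the floor to the top of the opening. A 106 mm thick head sits across the top of both jambs, spanning the full outside width of the frame.


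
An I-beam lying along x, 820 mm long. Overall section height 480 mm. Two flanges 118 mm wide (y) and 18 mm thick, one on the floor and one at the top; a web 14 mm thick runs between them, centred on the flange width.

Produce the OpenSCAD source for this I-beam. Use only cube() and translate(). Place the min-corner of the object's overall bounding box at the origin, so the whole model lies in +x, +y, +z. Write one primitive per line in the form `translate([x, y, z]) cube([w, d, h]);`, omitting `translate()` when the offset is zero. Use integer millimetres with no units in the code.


cube([820, 118, 18]);
translate([0, 52, 18]) cube([820, 14, 444]);
translate([0, 0, 462]) cube([820, 118, 18]);


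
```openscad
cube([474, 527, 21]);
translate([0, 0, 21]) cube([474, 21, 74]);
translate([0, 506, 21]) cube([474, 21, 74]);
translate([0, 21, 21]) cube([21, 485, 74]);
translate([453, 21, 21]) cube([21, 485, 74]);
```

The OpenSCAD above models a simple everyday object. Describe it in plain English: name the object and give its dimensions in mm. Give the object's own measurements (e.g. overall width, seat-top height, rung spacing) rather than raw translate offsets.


An open-topped rectangular box: outside dimensions 474×527×95 mm, with a uniform wall and base thickness of 21 mm. The base is a full 474×527 slab on the floor; four walls sit on top of the base. The front and back walls (the −y and +y sides) span the full width; the two side walls fit between them.


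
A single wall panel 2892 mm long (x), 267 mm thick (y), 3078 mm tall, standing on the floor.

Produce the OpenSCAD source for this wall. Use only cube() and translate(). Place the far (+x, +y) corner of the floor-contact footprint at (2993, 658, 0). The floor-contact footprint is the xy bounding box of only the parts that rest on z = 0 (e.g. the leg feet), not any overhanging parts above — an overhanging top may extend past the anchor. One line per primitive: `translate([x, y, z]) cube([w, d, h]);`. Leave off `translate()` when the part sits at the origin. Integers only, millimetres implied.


translate([101, 391, 0]) cube([2892, 267, 3078]);


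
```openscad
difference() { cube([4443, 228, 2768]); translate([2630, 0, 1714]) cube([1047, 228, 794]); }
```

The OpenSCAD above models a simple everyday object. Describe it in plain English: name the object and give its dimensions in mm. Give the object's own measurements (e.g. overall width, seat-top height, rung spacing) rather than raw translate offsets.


A wall 4443 mm long (x), 228 mm thick (y), 2768 mm tall, with a rectangular window opening cut through it. The opening is 1047 mm wide and 794 mm tall; its sill is at z = 1714 mm and its near (−x) edge is 2630 mm from the wall's −x end. The opening passes through the full wall thickness.


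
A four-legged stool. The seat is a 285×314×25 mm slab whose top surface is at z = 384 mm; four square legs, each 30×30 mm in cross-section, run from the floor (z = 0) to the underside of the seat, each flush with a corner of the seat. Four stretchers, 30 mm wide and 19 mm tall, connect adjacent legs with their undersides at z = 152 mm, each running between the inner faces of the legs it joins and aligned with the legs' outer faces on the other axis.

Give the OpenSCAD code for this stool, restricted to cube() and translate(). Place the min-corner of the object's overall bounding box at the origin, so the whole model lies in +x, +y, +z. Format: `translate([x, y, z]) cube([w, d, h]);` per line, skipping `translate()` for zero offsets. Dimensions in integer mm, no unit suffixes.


// leg_h = 384 - 25 = 359
// stretcher span = 285 - 2*30 = 225
translate([0, 0, 359]) cube([285, 314, 25]);
cube([30, 30, 359]);
translate([255, 0, 0]) cube([30, 30, 359]);
translate([0, 284, 0]) cube([30, 30, 359]);
translate([255, 284, 0]) cube([30, 30, 359]);
translate([30, 0, 152]) cube([225, 30, 19]);
translate([30, 284, 152]) cube([225, 30, 19]);
translate([0, 30, 152]) cube([30, 254, 19]);
translate([255, 30, 152]) cube([30, 254, 19]);


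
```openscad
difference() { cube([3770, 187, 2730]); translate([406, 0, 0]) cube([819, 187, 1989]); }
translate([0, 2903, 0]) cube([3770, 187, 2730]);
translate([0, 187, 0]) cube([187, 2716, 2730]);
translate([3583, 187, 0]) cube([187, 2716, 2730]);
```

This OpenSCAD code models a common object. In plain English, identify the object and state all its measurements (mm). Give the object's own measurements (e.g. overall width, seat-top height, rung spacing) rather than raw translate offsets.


A single room: four walls, each 2730 mm tall and 187 mm thick, enclosing an outside footprint 3770×3090 mm (x × y), no floor or roof. The front and back walls (−y and +y sides) run the full x-width; the side walls fit between their inner faces. A door opening 819 mm wide and 1989 mm tall is cut through the front wall from the floor up, its −x edge 406 mm from the wall's −x end.


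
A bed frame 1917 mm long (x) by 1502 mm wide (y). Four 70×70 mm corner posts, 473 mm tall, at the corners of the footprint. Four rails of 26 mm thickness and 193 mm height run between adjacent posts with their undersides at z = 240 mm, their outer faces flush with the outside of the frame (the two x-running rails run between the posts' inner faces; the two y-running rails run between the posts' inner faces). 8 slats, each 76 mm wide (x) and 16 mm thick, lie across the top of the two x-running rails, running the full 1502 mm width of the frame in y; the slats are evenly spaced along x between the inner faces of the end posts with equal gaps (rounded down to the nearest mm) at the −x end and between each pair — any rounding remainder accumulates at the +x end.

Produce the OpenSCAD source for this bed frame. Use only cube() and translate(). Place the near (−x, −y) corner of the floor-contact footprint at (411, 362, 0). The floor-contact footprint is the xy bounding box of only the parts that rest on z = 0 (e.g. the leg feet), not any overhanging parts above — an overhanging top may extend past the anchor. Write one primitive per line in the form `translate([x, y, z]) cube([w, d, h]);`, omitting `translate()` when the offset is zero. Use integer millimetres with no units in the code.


translate([411, 362, 0]) cube([70, 70, 473]);
translate([411, 1794, 0]) cube([70, 70, 473]);
translate([2258, 362, 0]) cube([70, 70, 473]);
translate([2258, 1794, 0]) cube([70, 70, 473]);
translate([481, 362, 240]) cube([1777, 26, 193]);
translate([481, 1838, 240]) cube([1777, 26, 193]);
translate([411, 432, 240]) cube([26, 1362, 193]);
translate([2302, 432, 240]) cube([26, 1362, 193]);
translate([610, 362, 433]) cube([76, 1502, 16]);
translate([815, 362, 433]) cube([76, 1502, 16]);
translate([1020, 362, 433]) cube([76, 1502, 16]);
translate([1225, 362, 433]) cube([76, 1502, 16]);
translate([1430, 362, 433]) cube([76, 1502, 16]);
translate([1635, 362, 433]) cube([76, 1502, 16]);
translate([1840, 362, 433]) cube([76, 1502, 16]);
translate([2045, 362, 433]) cube([76, 1502, 16]);


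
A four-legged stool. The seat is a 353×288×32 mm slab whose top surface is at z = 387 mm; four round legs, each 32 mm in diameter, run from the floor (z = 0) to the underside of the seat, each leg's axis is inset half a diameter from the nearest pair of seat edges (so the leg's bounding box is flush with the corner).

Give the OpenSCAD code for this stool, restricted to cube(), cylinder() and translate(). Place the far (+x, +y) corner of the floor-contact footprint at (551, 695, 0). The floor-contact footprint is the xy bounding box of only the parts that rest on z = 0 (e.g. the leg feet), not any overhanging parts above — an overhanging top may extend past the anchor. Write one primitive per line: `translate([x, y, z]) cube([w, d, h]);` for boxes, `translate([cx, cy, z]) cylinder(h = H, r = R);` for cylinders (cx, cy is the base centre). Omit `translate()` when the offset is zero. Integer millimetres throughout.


translate([198, 407, 355]) cube([353, 288, 32]);
translate([214, 423, 0]) cylinder(h = 355, r = 16);
translate([535, 423, 0]) cylinder(h = 355, r = 16);
translate([214, 679, 0]) cylinder(h = 355, r = 16);
translate([535, 679, 0]) cylinder(h = 355, r = 16);


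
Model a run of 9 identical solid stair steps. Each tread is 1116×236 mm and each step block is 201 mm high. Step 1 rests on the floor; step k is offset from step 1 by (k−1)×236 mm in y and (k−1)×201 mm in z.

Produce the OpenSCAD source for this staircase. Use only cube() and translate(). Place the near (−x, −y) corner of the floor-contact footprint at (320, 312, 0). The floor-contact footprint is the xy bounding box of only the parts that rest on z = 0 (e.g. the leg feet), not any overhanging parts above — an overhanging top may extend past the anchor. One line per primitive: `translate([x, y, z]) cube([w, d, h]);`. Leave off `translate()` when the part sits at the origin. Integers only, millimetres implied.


translate([320, 312, 0]) cube([1116, 236, 201]);
translate([320, 548, 201]) cube([1116, 236, 201]);
translate([320, 784, 402]) cube([1116, 236, 201]);
translate([320, 1020, 603]) cube([1116, 236, 201]);
translate([320, 1256, 804]) cube([1116, 236, 201]);
translate([320, 1492, 1005]) cube([1116, 236, 201]);
translate([320, 1728, 1206]) cube([1116, 236, 201]);
translate([320, 1964, 1407]) cube([1116, 236, 201]);
translate([320, 2200, 1608]) cube([1116, 236, 201]);


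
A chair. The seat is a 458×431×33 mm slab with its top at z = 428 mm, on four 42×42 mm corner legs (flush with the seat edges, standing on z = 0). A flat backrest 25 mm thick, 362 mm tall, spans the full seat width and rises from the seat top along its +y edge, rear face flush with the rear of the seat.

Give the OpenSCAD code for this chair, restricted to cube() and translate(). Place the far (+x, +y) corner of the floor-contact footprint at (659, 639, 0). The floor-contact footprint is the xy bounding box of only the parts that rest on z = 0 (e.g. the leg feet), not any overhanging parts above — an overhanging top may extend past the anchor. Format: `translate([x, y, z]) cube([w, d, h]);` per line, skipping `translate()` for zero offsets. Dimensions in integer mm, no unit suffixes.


translate([201, 208, 395]) cube([458, 431, 33]);
translate([201, 208, 0]) cube([42, 42, 395]);
translate([617, 208, 0]) cube([42, 42, 395]);
translate([201, 597, 0]) cube([42, 42, 395]);
translate([617, 597, 0]) cube([42, 42, 395]);
translate([201, 614, 428]) cube([458, 25, 362]);


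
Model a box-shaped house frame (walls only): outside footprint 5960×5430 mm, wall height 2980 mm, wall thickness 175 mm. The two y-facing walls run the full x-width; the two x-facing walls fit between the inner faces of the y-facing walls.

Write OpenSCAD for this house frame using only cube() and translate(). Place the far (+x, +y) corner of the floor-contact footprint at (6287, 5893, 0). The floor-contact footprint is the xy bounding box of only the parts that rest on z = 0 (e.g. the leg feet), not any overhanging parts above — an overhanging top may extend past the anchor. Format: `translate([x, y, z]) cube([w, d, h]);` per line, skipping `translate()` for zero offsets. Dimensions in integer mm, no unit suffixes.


translate([327, 463, 0]) cube([5960, 175, 2980]);
translate([327, 5718, 0]) cube([5960, 175, 2980]);
translate([327, 638, 0]) cube([175, 5080, 2980]);
translate([6112, 638, 0]) cube([175, 5080, 2980]);


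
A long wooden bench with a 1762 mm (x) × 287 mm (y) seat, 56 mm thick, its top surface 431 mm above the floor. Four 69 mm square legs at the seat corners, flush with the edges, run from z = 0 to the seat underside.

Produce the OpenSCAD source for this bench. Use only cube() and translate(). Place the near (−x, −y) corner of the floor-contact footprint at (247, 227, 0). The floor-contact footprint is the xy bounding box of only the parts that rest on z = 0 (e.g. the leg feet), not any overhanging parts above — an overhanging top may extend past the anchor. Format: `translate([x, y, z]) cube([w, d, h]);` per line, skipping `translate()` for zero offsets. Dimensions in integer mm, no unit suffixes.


// leg_h = 431 − 56 = 375
translate([247, 227, 375]) cube([1762, 287, 56]);
translate([247, 227, 0]) cube([69, 69, 375]);
translate([247, 445, 0]) cube([69, 69, 375]);
translate([1940, 227, 0]) cube([69, 69, 375]);
translate([1940, 445, 0]) cube([69, 69, 375]);


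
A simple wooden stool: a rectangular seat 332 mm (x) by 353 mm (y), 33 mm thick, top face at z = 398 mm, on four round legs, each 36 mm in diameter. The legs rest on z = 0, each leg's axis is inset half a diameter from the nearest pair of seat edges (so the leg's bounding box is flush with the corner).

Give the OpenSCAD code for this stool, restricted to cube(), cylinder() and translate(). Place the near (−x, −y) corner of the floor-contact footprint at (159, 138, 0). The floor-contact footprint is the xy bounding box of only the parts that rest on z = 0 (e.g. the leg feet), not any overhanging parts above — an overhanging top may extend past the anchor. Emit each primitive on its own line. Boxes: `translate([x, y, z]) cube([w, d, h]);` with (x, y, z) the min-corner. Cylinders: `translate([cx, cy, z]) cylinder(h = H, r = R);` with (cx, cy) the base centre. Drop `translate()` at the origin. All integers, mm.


translate([159, 138, 365]) cube([332, 353, 33]);
translate([177, 156, 0]) cylinder(h = 365, r = 18);
translate([473, 156, 0]) cylinder(h = 365, r = 18);
translate([177, 473, 0]) cylinder(h = 365, r = 18);
translate([473, 473, 0]) cylinder(h = 365, r = 18);


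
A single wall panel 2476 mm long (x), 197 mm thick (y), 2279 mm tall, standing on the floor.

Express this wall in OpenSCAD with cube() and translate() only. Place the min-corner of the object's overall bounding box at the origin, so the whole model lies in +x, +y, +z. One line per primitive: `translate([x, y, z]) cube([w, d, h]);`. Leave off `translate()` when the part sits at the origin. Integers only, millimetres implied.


cube([2476, 197, 2279]);


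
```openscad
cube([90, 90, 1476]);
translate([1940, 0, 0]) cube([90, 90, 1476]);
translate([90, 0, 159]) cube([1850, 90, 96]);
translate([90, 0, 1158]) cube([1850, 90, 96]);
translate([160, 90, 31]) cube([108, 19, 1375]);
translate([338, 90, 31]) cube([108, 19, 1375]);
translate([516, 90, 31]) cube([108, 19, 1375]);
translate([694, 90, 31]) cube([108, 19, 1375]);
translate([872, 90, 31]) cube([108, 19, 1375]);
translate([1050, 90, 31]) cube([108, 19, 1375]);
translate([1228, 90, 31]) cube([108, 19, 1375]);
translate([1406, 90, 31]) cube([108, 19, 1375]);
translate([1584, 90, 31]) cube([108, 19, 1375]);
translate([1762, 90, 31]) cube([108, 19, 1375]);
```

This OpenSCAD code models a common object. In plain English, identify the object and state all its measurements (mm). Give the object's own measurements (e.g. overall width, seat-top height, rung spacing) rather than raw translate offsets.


A fence section. Two 90×90 mm posts, 1476 mm tall, stand on the floor with a clear span of 1850 mm between their inner faces. Two horizontal rails of 90×96 mm section span the gap between the posts with their undersides at z = 159 mm and z = 1158 mm, flush with the posts' −y face. 10 pickets, each 108 mm wide, 19 mm thick and 1375 mm tall, are fixed to the +y face of the rails with their bottoms at z = 31 mm, spaced across the span with a 70 mm gap after the −x post and between neighbouring pickets and before the +x post.
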